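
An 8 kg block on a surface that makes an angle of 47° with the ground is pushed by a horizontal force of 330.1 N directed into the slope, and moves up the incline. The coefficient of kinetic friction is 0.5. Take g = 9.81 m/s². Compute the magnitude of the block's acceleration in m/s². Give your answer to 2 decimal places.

The horizontal push has components F cos 47° = 330.1 × 0.6820 = 225.128 N up the incline and F sin 47° = 330.1 × 0.7314 = 241.435 N pressing into the surface.
The normal force is therefore N = mg cos 47° + F sin 47° = 53.523 + 241.435 = 294.958 N, and kinetic friction down the slope is μN = 0.5 × 294.958 = 147.479 N.
Along the incline: F cos 47° − mg sin 47° − μN = ma, so 225.128 − 57.400 − 147.479 = 8 a, giving a = 2.5311 m/s².

2.53 m/s²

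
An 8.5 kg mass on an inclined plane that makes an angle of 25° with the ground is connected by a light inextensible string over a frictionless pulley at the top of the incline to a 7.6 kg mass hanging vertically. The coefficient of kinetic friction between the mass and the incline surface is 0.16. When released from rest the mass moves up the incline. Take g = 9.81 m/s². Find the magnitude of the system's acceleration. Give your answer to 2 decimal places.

For the mass on the incline: the weight component along the slope is m₁g sin 25° = 8.5 × 9.81 × 0.4226 = 35.239 N and the normal force is N = m₁g cos 25° = 75.572 N.
Kinetic friction opposes the mass's motion up the incline: f = μN = 0.16 × 75.572 = 12.092 N acting down the slope.
Newton's second law for the mass (up-slope positive): T − 35.239 − 12.092 = 8.5 a. For the hanging mass (downward positive): 7.6 × 9.81 − T = 7.6 a.
Adding the two equations eliminates T: 27.225 = 16.1 a, so a = 1.6910 m/s².

1.69 m/s²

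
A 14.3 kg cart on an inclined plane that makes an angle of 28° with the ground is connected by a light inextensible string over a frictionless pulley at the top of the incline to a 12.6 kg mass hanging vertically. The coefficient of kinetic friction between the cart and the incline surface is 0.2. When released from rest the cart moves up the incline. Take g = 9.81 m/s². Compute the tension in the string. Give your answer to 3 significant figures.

For the cart on the incline: the weight component along the slope is m₁g sin 28° = 14.3 × 9.81 × 0.4695 = 65.863 N and the normal force is N = m₁g cos 28° = 123.863 N.
Kinetic friction opposes the cart's motion up the incline: f = μN = 0.2 × 123.863 = 24.773 N acting down the slope.
Newton's second law for the cart (up-slope positive): T − 65.863 − 24.773 = 14.3 a. For the hanging mass (downward positive): 12.6 × 9.81 − T = 12.6 a.
Adding the two equations eliminates T: 32.970 = 26.9 a, so a = 1.2257 m/s².
Then from the hanging mass's equation, T = 12.6 × (9.81 − 1.2257) = 108.162 N.

108 N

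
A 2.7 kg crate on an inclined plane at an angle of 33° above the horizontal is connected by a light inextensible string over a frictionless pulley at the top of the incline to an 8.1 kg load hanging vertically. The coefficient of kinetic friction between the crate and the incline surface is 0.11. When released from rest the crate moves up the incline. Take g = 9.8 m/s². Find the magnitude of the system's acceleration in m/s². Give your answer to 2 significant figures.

5.8 m/s²

For the crate on the incline: the weight component along the slope is m₁g sin 33° = 2.7 × 9.8 × 0.5446 = 14.410 N and the normal force is N = m₁g cos 33° = 22.191 N.
Kinetic friction opposes the crate's motion up the incline: f = μN = 0.11 × 22.191 = 2.441 N acting down the slope.
Newton's second law for the crate (up-slope positive): T − 14.410 − 2.441 = 2.7 a. For the hanging load (downward positive): 8.1 × 9.8 − T = 8.1 a.
Adding the two equations eliminates T: 62.529 = 10.8 a, so a = 5.7897 m/s².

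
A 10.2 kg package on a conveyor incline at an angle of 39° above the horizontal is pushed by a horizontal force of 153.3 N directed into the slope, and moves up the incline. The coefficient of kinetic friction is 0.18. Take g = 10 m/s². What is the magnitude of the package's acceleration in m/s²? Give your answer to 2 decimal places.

The horizontal push has components F cos 39° = 153.3 × 0.7771 = 119.129 N up the incline and F sin 39° = 153.3 × 0.6293 = 96.472 N pressing into the surface.
The normal force is therefore N = mg cos 39° + F sin 39° = 79.264 + 96.472 = 175.736 N, and kinetic friction down the slope is μN = 0.18 × 175.736 = 31.632 N.
Along the incline: F cos 39° − mg sin 39° − μN = ma, so 119.129 − 64.189 − 31.632 = 10.2 a, giving a = 2.2851 m/s².

2.29 m/s²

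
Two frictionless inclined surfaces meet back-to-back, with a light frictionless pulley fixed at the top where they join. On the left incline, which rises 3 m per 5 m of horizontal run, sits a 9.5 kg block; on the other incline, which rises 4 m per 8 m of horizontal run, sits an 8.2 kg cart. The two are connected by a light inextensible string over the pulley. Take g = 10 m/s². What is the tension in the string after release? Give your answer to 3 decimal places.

42.326 N

Resolve each weight along its own incline: the 9.5 kg mass has component 9.5 × 10 × sin 30.96° = 48.877 N down its slope, and the 8.2 kg mass has 8.2 × 10 × sin 26.57° = 36.672 N down its slope.
The 9.5 kg side's 48.877 N exceeds the other side's 36.672 N, so that mass slides down and the 8.2 kg mass slides up. Taking that direction as positive, Newton's second law for the whole system gives 48.877 − 36.672 = (9.5 + 8.2) a, so a = 12.205 / 17.7 = 0.6895 m/s².
For the 8.2 kg mass (up-slope positive): T − 36.672 = 8.2 × 0.6895, so T = 42.326 N.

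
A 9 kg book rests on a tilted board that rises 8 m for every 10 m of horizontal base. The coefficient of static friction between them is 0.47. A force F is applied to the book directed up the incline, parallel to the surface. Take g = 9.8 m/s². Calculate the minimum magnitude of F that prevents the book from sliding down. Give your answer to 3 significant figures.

The normal force is N = mg cos 38.66° = 68.873 N. With F at its minimum the book is on the verge of sliding down, so static friction is at its maximum μ_s N = 0.47 × 68.873 = 32.370 N and acts up the slope.
Equilibrium along the incline: F + μ_s N = mg sin 38.66°, so F = 55.098 − 32.370 = 22.728 N.

22.7 N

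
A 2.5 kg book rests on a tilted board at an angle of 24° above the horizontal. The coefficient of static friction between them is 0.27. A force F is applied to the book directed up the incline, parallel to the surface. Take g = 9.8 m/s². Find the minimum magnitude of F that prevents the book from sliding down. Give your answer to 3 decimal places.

3.922 N

The normal force is N = mg cos 24° = 22.382 N. With F at its minimum the book is on the verge of sliding down, so static friction is at its maximum μ_s N = 0.27 × 22.382 = 6.043 N and acts up the slope.
Equilibrium along the incline: F + μ_s N = mg sin 24°, so F = 9.965 − 6.043 = 3.922 N.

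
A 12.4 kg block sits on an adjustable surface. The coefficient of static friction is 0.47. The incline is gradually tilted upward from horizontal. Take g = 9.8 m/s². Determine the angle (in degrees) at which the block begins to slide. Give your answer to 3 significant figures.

25.2°

At the threshold of sliding, static friction is at its maximum μ_s N and exactly balances the weight component along the incline: mg sin θ = μ_s mg cos θ.
Hence tan θ = μ_s = 0.47, so θ = arctan(0.47) = 25.1735°.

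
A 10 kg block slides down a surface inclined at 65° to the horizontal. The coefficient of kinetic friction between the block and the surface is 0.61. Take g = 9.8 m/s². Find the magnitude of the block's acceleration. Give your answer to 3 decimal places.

6.355 m/s²

Resolving the weight along the incline: the component pulling the block down the slope is mg sin 65° = 10 × 9.8 × 0.9063 = 88.817 N, and the normal force is N = mg cos 65° = 10 × 9.8 × 0.4226 = 41.415 N.
Kinetic friction acts up the slope with magnitude f = μN = 0.61 × 41.415 = 25.263 N.
Net force along the incline is 88.817 − 25.263 = 63.554 N, so a = 63.554 / 10 = 6.3554 m/s².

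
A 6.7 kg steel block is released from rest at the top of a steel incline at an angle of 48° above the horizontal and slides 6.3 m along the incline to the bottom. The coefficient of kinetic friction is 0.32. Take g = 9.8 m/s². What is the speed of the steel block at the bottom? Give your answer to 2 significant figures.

8.1 m/s

The weight component along the incline is mg sin 48° = 48.795 N and the normal force is N = mg cos 48° = 43.935 N.
Friction up the slope is f = μN = 0.32 × 43.935 = 14.059 N, so the net downslope force is 48.795 − 14.059 = 34.736 N and a = 34.736 / 6.7 = 5.1845 m/s².
Starting from rest over a distance of 6.3 m, v² = 2aL = 2 × 5.1845 × 6.3 = 65.3247, so v = 8.0824 m/s.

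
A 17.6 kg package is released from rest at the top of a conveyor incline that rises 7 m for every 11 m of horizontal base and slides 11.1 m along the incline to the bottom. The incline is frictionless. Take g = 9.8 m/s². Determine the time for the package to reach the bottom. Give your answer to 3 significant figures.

2.05 s

The weight component along the incline is mg sin 32.47° = 92.600 N and the normal force is N = mg cos 32.47° = 145.515 N.
With no friction, a = g sin 32.47° = 5.2614 m/s².
Starting from rest, L = ½at², so t = √(2L/a) = √(2 × 11.1 / 5.2614) = 2.0541 s.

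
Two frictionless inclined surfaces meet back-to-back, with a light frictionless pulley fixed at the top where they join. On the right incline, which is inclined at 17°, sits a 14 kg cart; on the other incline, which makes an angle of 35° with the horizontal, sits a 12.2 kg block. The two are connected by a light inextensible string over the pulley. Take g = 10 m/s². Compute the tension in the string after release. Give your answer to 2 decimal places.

56.45 N

Resolve each weight along its own incline: the 14 kg mass has component 14 × 10 × sin 17° = 40.932 N down its slope, and the 12.2 kg mass has 12.2 × 10 × sin 35° = 69.976 N down its slope.
The 12.2 kg side's 69.976 N exceeds the other side's 40.932 N, so that mass slides down and the 14 kg mass slides up. Taking that direction as positive, Newton's second law for the whole system gives 69.976 − 40.932 = (14 + 12.2) a, so a = 29.044 / 26.2 = 1.1085 m/s².
For the 14 kg mass (up-slope positive): T − 40.932 = 14 × 1.1085, so T = 56.451 N.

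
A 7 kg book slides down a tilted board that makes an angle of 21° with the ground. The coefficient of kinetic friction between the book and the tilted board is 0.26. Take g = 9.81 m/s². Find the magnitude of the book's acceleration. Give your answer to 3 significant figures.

1.13 m/s²

Resolving the weight along the incline: the component pulling the book down the slope is mg sin 21° = 7 × 9.81 × 0.3584 = 24.611 N, and the normal force is N = mg cos 21° = 7 × 9.81 × 0.9336 = 64.110 N.
Kinetic friction acts up the slope with magnitude f = μN = 0.26 × 64.110 = 16.669 N.
Net force along the incline is 24.611 − 16.669 = 7.942 N, so a = 7.942 / 7 = 1.1346 m/s².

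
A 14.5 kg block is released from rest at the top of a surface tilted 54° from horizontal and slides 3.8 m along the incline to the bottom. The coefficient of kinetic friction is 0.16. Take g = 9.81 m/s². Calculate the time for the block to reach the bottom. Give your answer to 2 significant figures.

1.0 s

The weight component along the incline is mg sin 54° = 115.079 N and the normal force is N = mg cos 54° = 83.610 N.
Friction up the slope is f = μN = 0.16 × 83.610 = 13.378 N, so the net downslope force is 115.079 − 13.378 = 101.701 N and a = 101.701 / 14.5 = 7.0139 m/s².
Starting from rest, L = ½at², so t = √(2L/a) = √(2 × 3.8 / 7.0139) = 1.0409 s.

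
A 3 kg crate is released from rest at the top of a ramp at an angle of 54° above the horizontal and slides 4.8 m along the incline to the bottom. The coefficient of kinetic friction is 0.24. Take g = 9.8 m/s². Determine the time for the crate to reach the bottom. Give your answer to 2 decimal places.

1.21 s

The weight component along the incline is mg sin 54° = 23.785 N and the normal force is N = mg cos 54° = 17.281 N.
Friction up the slope is f = μN = 0.24 × 17.281 = 4.147 N, so the net downslope force is 23.785 − 4.147 = 19.638 N and a = 19.638 / 3 = 6.5460 m/s².
Starting from rest, L = ½at², so t = √(2L/a) = √(2 × 4.8 / 6.5460) = 1.2110 s.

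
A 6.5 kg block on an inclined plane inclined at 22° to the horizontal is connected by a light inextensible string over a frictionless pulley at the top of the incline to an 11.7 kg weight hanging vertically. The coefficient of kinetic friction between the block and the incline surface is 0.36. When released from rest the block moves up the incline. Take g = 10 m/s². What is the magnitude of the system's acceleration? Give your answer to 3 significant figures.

For the block on the incline: the weight component along the slope is m₁g sin 22° = 6.5 × 10 × 0.3746 = 24.349 N and the normal force is N = m₁g cos 22° = 60.267 N.
Kinetic friction opposes the block's motion up the incline: f = μN = 0.36 × 60.267 = 21.696 N acting down the slope.
Newton's second law for the block (up-slope positive): T − 24.349 − 21.696 = 6.5 a. For the hanging weight (downward positive): 11.7 × 10 − T = 11.7 a.
Adding the two equations eliminates T: 70.955 = 18.2 a, so a = 3.8986 m/s².

3.90 m/s²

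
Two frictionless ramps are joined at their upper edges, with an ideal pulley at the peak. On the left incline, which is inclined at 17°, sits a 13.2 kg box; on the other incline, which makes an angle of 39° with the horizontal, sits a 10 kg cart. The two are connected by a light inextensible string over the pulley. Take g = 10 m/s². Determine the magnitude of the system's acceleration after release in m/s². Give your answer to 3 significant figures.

Resolve each weight along its own incline: the 13.2 kg mass has component 13.2 × 10 × sin 17° = 38.593 N down its slope, and the 10 kg mass has 10 × 10 × sin 39° = 62.932 N down its slope.
The 10 kg side's 62.932 N exceeds the other side's 38.593 N, so that mass slides down and the 13.2 kg mass slides up. Taking that direction as positive, Newton's second law for the whole system gives 62.932 − 38.593 = (13.2 + 10) a, so a = 24.339 / 23.2 = 1.0491 m/s².

1.05 m/s²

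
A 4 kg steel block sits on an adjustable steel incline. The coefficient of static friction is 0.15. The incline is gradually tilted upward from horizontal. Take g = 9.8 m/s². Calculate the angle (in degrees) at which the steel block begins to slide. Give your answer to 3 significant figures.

8.53°

At the threshold of sliding, static friction is at its maximum μ_s N and exactly balances the weight component along the incline: mg sin θ = μ_s mg cos θ.
Hence tan θ = μ_s = 0.15, so θ = arctan(0.15) = 8.5308°.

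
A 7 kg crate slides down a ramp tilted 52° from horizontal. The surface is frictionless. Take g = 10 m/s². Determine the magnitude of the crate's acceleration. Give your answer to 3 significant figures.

7.88 m/s²

Resolving the weight along the incline: the component pulling the crate down the slope is mg sin 52° = 7 × 10 × 0.7880 = 55.160 N, and the normal force is N = mg cos 52° = 7 × 10 × 0.6157 = 43.099 N.
With no friction the net force along the incline is 55.160 N, so a = g sin 52° = 55.160 / 7 = 7.8800 m/s².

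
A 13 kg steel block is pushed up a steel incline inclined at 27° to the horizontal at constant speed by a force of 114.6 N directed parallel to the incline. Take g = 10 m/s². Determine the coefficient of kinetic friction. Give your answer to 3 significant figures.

At constant speed ΣF = 0 along the incline. The applied 114.6 N acts up the slope; the weight component mg sin 27° = 59.019 N and kinetic friction μN both act down the slope.
So 114.6 = 59.019 + μ × 115.831, giving μ = (114.6 − 59.019) / 115.831 = 0.4798.

0.480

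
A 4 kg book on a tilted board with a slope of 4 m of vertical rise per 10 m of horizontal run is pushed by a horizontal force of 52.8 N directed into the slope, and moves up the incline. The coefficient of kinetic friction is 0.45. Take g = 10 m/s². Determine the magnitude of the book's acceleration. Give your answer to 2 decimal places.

The horizontal push has components F cos 21.80° = 52.8 × 0.9285 = 49.025 N up the incline and F sin 21.80° = 52.8 × 0.3714 = 19.610 N pressing into the surface.
The normal force is therefore N = mg cos 21.80° + F sin 21.80° = 37.140 + 19.610 = 56.750 N, and kinetic friction down the slope is μN = 0.45 × 56.750 = 25.538 N.
Along the incline: F cos 21.80° − mg sin 21.80° − μN = ma, so 49.025 − 14.856 − 25.538 = 4 a, giving a = 2.1577 m/s².

2.16 m/s²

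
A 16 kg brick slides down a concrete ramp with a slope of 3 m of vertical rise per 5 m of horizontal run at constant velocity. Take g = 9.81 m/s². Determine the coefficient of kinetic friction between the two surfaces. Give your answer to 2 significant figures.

At constant velocity the net force along the incline is zero: mg sin 30.96° = μ mg cos 30.96°.
So μ = tan 30.96° = 0.5145 / 0.8575 = 0.6000.

0.60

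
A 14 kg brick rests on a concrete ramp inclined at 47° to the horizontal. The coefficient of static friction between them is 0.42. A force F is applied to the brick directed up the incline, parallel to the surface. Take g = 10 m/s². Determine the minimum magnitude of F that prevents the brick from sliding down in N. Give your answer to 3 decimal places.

62.288 N

The normal force is N = mg cos 47° = 95.480 N. With F at its minimum the brick is on the verge of sliding down, so static friction is at its maximum μ_s N = 0.42 × 95.480 = 40.102 N and acts up the slope.
Equilibrium along the incline: F + μ_s N = mg sin 47°, so F = 102.390 − 40.102 = 62.288 N.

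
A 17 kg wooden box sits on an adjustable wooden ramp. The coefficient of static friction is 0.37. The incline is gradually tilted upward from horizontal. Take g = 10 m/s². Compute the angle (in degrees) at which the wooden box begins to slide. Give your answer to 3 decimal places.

At the threshold of sliding, static friction is at its maximum μ_s N and exactly balances the weight component along the incline: mg sin θ = μ_s mg cos θ.
Hence tan θ = μ_s = 0.37, so θ = arctan(0.37) = 20.3045°.

20.304°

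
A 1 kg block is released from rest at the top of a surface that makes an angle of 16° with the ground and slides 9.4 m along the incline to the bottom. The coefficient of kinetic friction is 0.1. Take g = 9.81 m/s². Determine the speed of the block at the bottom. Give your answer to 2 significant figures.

5.8 m/s

The weight component along the incline is mg sin 16° = 2.704 N and the normal force is N = mg cos 16° = 9.430 N.
Friction up the slope is f = μN = 0.1 × 9.430 = 0.943 N, so the net downslope force is 2.704 − 0.943 = 1.761 N and a = 1.761 / 1 = 1.7610 m/s².
Starting from rest over a distance of 9.4 m, v² = 2aL = 2 × 1.7610 × 9.4 = 33.1068, so v = 5.7539 m/s.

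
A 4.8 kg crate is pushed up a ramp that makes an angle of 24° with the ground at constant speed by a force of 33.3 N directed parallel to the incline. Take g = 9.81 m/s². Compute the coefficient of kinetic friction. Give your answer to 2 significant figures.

At constant speed ΣF = 0 along the incline. The applied 33.3 N acts up the slope; the weight component mg sin 24° = 19.152 N and kinetic friction μN both act down the slope.
So 33.3 = 19.152 + μ × 43.017, giving μ = (33.3 − 19.152) / 43.017 = 0.3289.

0.33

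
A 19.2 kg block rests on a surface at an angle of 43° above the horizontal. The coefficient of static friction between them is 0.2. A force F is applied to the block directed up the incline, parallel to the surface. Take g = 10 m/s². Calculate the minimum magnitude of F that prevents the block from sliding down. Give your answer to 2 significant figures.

The normal force is N = mg cos 43° = 140.420 N. With F at its minimum the block is on the verge of sliding down, so static friction is at its maximum μ_s N = 0.2 × 140.420 = 28.084 N and acts up the slope.
Equilibrium along the incline: F + μ_s N = mg sin 43°, so F = 130.944 − 28.084 = 102.860 N.

100 N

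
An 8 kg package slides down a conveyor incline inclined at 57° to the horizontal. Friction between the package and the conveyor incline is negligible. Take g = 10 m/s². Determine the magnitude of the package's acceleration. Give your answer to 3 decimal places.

8.387 m/s²

Resolving the weight along the incline: the component pulling the package down the slope is mg sin 57° = 8 × 10 × 0.8387 = 67.096 N, and the normal force is N = mg cos 57° = 8 × 10 × 0.5446 = 43.568 N.
With no friction the net force along the incline is 67.096 N, so a = g sin 57° = 67.096 / 8 = 8.3870 m/s².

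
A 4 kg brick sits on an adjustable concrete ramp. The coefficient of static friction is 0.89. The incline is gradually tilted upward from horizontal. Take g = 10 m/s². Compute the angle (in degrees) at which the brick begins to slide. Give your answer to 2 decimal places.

At the threshold of sliding, static friction is at its maximum μ_s N and exactly balances the weight component along the incline: mg sin θ = μ_s mg cos θ.
Hence tan θ = μ_s = 0.89, so θ = arctan(0.89) = 41.6691°.

41.67°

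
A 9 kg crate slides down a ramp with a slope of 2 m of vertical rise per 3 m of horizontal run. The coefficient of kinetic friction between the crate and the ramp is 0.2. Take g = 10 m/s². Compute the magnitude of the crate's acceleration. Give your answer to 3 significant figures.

3.88 m/s²

Resolving the weight along the incline: the component pulling the crate down the slope is mg sin 33.69° = 9 × 10 × 0.5547 = 49.923 N, and the normal force is N = mg cos 33.69° = 9 × 10 × 0.8321 = 74.889 N.
Kinetic friction acts up the slope with magnitude f = μN = 0.2 × 74.889 = 14.978 N.
Net force along the incline is 49.923 − 14.978 = 34.945 N, so a = 34.945 / 9 = 3.8828 m/s².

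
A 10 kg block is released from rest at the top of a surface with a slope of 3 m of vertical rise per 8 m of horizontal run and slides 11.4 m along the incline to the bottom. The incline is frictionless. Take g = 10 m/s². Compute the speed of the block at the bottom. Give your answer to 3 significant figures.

The weight component along the incline is mg sin 20.56° = 35.112 N and the normal force is N = mg cos 20.56° = 93.633 N.
With no friction, a = g sin 20.56° = 3.5112 m/s².
Starting from rest over a distance of 11.4 m, v² = 2aL = 2 × 3.5112 × 11.4 = 80.0554, so v = 8.9474 m/s.

8.95 m/s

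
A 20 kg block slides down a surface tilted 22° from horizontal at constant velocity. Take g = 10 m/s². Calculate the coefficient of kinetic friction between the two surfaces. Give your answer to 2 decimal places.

0.40

At constant velocity the net force along the incline is zero: mg sin 22° = μ mg cos 22°.
So μ = tan 22° = 0.3746 / 0.9272 = 0.4040.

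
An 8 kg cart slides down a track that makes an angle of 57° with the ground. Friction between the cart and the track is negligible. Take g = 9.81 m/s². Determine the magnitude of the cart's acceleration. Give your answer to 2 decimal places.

8.23 m/s²

Resolving the weight along the incline: the component pulling the cart down the slope is mg sin 57° = 8 × 9.81 × 0.8387 = 65.821 N, and the normal force is N = mg cos 57° = 8 × 9.81 × 0.5446 = 42.740 N.
With no friction the net force along the incline is 65.821 N, so a = g sin 57° = 65.821 / 8 = 8.2276 m/s².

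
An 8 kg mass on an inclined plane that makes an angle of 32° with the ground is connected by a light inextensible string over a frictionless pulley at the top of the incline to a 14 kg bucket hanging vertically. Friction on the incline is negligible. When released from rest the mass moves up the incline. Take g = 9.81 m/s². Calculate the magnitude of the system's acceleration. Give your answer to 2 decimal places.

For the mass on the incline: the weight component along the slope is m₁g sin 32° = 8 × 9.81 × 0.5299 = 41.587 N and the normal force is N = m₁g cos 32° = 66.555 N.
Newton's second law for the mass (up-slope positive): T − 41.587 = 8 a. For the hanging bucket (downward positive): 14 × 9.81 − T = 14 a.
Adding the two equations eliminates T: 95.753 = 22 a, so a = 4.3524 m/s².

4.35 m/s²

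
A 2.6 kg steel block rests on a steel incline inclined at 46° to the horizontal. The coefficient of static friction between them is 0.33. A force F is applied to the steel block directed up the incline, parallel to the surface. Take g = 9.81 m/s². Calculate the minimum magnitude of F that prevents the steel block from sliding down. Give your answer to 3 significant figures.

The normal force is N = mg cos 46° = 17.718 N. With F at its minimum the steel block is on the verge of sliding down, so static friction is at its maximum μ_s N = 0.33 × 17.718 = 5.847 N and acts up the slope.
Equilibrium along the incline: F + μ_s N = mg sin 46°, so F = 18.347 − 5.847 = 12.500 N.

12.5 N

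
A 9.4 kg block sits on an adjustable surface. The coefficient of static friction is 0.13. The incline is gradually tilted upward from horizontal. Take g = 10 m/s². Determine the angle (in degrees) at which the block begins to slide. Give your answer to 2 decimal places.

At the threshold of sliding, static friction is at its maximum μ_s N and exactly balances the weight component along the incline: mg sin θ = μ_s mg cos θ.
Hence tan θ = μ_s = 0.13, so θ = arctan(0.13) = 7.4069°.

7.41°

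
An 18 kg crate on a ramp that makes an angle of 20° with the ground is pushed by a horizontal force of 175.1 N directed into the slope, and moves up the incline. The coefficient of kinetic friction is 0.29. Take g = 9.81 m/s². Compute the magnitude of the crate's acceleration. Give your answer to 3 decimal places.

2.148 m/s²

The horizontal push has components F cos 20° = 175.1 × 0.9397 = 164.541 N up the incline and F sin 20° = 175.1 × 0.3420 = 59.884 N pressing into the surface.
The normal force is therefore N = mg cos 20° + F sin 20° = 165.932 + 59.884 = 225.816 N, and kinetic friction down the slope is μN = 0.29 × 225.816 = 65.487 N.
Along the incline: F cos 20° − mg sin 20° − μN = ma, so 164.541 − 60.390 − 65.487 = 18 a, giving a = 2.1480 m/s².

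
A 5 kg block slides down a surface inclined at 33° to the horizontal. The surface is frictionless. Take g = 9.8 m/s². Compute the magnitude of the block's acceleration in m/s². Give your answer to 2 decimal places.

5.34 m/s²

Resolving the weight along the incline: the component pulling the block down the slope is mg sin 33° = 5 × 9.8 × 0.5446 = 26.685 N, and the normal force is N = mg cos 33° = 5 × 9.8 × 0.8387 = 41.096 N.
With no friction the net force along the incline is 26.685 N, so a = g sin 33° = 26.685 / 5 = 5.3370 m/s².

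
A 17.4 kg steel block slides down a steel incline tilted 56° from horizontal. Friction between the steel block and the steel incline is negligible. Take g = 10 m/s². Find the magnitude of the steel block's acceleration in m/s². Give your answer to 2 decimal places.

Resolving the weight along the incline: the component pulling the steel block down the slope is mg sin 56° = 17.4 × 10 × 0.8290 = 144.246 N, and the normal force is N = mg cos 56° = 17.4 × 10 × 0.5592 = 97.301 N.
With no friction the net force along the incline is 144.246 N, so a = g sin 56° = 144.246 / 17.4 = 8.2900 m/s².

8.29 m/s²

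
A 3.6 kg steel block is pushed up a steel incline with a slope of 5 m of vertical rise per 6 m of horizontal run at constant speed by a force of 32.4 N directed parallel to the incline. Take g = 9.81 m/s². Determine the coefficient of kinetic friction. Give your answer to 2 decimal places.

0.36

At constant speed ΣF = 0 along the incline. The applied 32.4 N acts up the slope; the weight component mg sin 39.81° = 22.609 N and kinetic friction μN both act down the slope.
So 32.4 = 22.609 + μ × 27.131, giving μ = (32.4 − 22.609) / 27.131 = 0.3609.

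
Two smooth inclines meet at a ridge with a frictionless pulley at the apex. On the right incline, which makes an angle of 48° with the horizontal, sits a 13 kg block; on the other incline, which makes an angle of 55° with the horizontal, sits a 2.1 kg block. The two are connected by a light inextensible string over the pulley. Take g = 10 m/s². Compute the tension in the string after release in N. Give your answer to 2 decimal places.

28.25 N

Resolve each weight along its own incline: the 13 kg mass has component 13 × 10 × sin 48° = 96.609 N down its slope, and the 2.1 kg mass has 2.1 × 10 × sin 55° = 17.202 N down its slope.
The 13 kg side's 96.609 N exceeds the other side's 17.202 N, so that mass slides down and the 2.1 kg mass slides up. Taking that direction as positive, Newton's second law for the whole system gives 96.609 − 17.202 = (13 + 2.1) a, so a = 79.407 / 15.1 = 5.2587 m/s².
For the 2.1 kg mass (up-slope positive): T − 17.202 = 2.1 × 5.2587, so T = 28.245 N.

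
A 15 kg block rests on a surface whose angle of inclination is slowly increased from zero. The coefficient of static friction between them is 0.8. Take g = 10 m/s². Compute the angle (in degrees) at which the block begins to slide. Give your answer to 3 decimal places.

38.660°

At the threshold of sliding, static friction is at its maximum μ_s N and exactly balances the weight component along the incline: mg sin θ = μ_s mg cos θ.
Hence tan θ = μ_s = 0.8, so θ = arctan(0.8) = 38.6598°.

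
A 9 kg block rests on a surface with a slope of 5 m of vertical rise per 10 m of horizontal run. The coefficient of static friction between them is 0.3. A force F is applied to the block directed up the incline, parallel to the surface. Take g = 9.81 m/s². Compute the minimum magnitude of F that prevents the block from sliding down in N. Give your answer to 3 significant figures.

15.8 N

The normal force is N = mg cos 26.57° = 78.969 N. With F at its minimum the block is on the verge of sliding down, so static friction is at its maximum μ_s N = 0.3 × 78.969 = 23.691 N and acts up the slope.
Equilibrium along the incline: F + μ_s N = mg sin 26.57°, so F = 39.484 − 23.691 = 15.793 N.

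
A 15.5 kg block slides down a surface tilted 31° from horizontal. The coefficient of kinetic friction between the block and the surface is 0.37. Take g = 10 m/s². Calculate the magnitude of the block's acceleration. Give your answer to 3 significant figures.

Resolving the weight along the incline: the component pulling the block down the slope is mg sin 31° = 15.5 × 10 × 0.5150 = 79.825 N, and the normal force is N = mg cos 31° = 15.5 × 10 × 0.8572 = 132.866 N.
Kinetic friction acts up the slope with magnitude f = μN = 0.37 × 132.866 = 49.160 N.
Net force along the incline is 79.825 − 49.160 = 30.665 N, so a = 30.665 / 15.5 = 1.9784 m/s².

1.98 m/s²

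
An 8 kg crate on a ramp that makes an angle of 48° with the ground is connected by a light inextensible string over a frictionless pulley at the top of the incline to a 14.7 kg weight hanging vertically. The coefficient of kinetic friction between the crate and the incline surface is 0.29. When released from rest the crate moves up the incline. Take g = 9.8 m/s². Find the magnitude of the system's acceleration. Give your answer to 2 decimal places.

3.11 m/s²

For the crate on the incline: the weight component along the slope is m₁g sin 48° = 8 × 9.8 × 0.7431 = 58.259 N and the normal force is N = m₁g cos 48° = 52.460 N.
Kinetic friction opposes the crate's motion up the incline: f = μN = 0.29 × 52.460 = 15.213 N acting down the slope.
Newton's second law for the crate (up-slope positive): T − 58.259 − 15.213 = 8 a. For the hanging weight (downward positive): 14.7 × 9.8 − T = 14.7 a.
Adding the two equations eliminates T: 70.588 = 22.7 a, so a = 3.1096 m/s².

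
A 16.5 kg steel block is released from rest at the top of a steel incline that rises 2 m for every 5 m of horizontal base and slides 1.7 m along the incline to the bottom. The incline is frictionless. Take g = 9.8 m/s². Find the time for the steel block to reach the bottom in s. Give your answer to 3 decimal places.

The weight component along the incline is mg sin 21.80° = 60.054 N and the normal force is N = mg cos 21.80° = 150.135 N.
With no friction, a = g sin 21.80° = 3.6396 m/s².
Starting from rest, L = ½at², so t = √(2L/a) = √(2 × 1.7 / 3.6396) = 0.9665 s.

0.967 s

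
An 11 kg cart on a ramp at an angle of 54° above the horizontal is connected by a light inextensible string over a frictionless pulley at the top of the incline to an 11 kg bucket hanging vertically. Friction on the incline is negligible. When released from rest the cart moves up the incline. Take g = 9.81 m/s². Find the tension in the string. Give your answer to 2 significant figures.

98 N

For the cart on the incline: the weight component along the slope is m₁g sin 54° = 11 × 9.81 × 0.8090 = 87.299 N and the normal force is N = m₁g cos 54° = 63.428 N.
Newton's second law for the cart (up-slope positive): T − 87.299 = 11 a. For the hanging bucket (downward positive): 11 × 9.81 − T = 11 a.
Adding the two equations eliminates T: 20.611 = 22 a, so a = 0.9369 m/s².
Then from the hanging bucket's equation, T = 11 × (9.81 − 0.9369) = 97.604 N.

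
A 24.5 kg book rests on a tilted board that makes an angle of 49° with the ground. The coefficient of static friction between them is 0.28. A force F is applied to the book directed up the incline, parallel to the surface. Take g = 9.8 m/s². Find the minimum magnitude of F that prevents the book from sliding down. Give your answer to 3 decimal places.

The normal force is N = mg cos 49° = 157.520 N. With F at its minimum the book is on the verge of sliding down, so static friction is at its maximum μ_s N = 0.28 × 157.520 = 44.106 N and acts up the slope.
Equilibrium along the incline: F + μ_s N = mg sin 49°, so F = 181.206 − 44.106 = 137.100 N.

137.100 N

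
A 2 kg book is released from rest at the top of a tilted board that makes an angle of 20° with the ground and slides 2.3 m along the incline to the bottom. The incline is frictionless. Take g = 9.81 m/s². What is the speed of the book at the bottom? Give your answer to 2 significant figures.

The weight component along the incline is mg sin 20° = 6.710 N and the normal force is N = mg cos 20° = 18.437 N.
With no friction, a = g sin 20° = 3.3552 m/s².
Starting from rest over a distance of 2.3 m, v² = 2aL = 2 × 3.3552 × 2.3 = 15.4339, so v = 3.9286 m/s.

3.9 m/s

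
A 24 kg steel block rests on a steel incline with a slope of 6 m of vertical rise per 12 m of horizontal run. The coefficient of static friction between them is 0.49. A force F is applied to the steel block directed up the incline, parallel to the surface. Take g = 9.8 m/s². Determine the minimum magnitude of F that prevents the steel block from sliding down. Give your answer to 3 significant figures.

The normal force is N = mg cos 26.57° = 210.369 N. With F at its minimum the steel block is on the verge of sliding down, so static friction is at its maximum μ_s N = 0.49 × 210.369 = 103.081 N and acts up the slope.
Equilibrium along the incline: F + μ_s N = mg sin 26.57°, so F = 105.185 − 103.081 = 2.104 N.

2.10 N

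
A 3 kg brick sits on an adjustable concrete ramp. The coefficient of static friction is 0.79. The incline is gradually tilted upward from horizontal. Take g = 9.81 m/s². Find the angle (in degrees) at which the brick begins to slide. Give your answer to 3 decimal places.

38.309°

At the threshold of sliding, static friction is at its maximum μ_s N and exactly balances the weight component along the incline: mg sin θ = μ_s mg cos θ.
Hence tan θ = μ_s = 0.79, so θ = arctan(0.79) = 38.3087°.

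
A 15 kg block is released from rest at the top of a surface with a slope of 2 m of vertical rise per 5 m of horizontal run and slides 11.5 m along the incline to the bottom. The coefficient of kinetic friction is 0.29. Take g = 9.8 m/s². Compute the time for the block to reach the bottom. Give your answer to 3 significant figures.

The weight component along the incline is mg sin 21.80° = 54.594 N and the normal force is N = mg cos 21.80° = 136.486 N.
Friction up the slope is f = μN = 0.29 × 136.486 = 39.581 N, so the net downslope force is 54.594 − 39.581 = 15.013 N and a = 15.013 / 15 = 1.0009 m/s².
Starting from rest, L = ½at², so t = √(2L/a) = √(2 × 11.5 / 1.0009) = 4.7937 s.

4.79 s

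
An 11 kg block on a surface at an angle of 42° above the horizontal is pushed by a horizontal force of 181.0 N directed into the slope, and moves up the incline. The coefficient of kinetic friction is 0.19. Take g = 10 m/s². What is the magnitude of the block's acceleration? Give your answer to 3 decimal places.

The horizontal push has components F cos 42° = 181.0 × 0.7431 = 134.501 N up the incline and F sin 42° = 181.0 × 0.6691 = 121.107 N pressing into the surface.
The normal force is therefore N = mg cos 42° + F sin 42° = 81.741 + 121.107 = 202.848 N, and kinetic friction down the slope is μN = 0.19 × 202.848 = 38.541 N.
Along the incline: F cos 42° − mg sin 42° − μN = ma, so 134.501 − 73.601 − 38.541 = 11 a, giving a = 2.0326 m/s².

2.033 m/s²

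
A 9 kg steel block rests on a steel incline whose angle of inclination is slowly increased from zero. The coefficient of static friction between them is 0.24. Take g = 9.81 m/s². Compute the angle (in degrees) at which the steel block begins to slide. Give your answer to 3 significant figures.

13.5°

At the threshold of sliding, static friction is at its maximum μ_s N and exactly balances the weight component along the incline: mg sin θ = μ_s mg cos θ.
Hence tan θ = μ_s = 0.24, so θ = arctan(0.24) = 13.4957°.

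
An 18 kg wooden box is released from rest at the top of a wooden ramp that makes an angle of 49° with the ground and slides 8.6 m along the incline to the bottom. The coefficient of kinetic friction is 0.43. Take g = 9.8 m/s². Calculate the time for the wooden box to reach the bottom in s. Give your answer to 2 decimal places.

1.93 s

The weight component along the incline is mg sin 49° = 133.131 N and the normal force is N = mg cos 49° = 115.729 N.
Friction up the slope is f = μN = 0.43 × 115.729 = 49.763 N, so the net downslope force is 133.131 − 49.763 = 83.368 N and a = 83.368 / 18 = 4.6316 m/s².
Starting from rest, L = ½at², so t = √(2L/a) = √(2 × 8.6 / 4.6316) = 1.9271 s.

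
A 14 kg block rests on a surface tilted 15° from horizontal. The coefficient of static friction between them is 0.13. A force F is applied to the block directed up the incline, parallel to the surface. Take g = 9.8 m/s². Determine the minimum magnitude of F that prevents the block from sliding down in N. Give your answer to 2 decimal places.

The normal force is N = mg cos 15° = 132.525 N. With F at its minimum the block is on the verge of sliding down, so static friction is at its maximum μ_s N = 0.13 × 132.525 = 17.228 N and acts up the slope.
Equilibrium along the incline: F + μ_s N = mg sin 15°, so F = 35.510 − 17.228 = 18.282 N.

18.28 N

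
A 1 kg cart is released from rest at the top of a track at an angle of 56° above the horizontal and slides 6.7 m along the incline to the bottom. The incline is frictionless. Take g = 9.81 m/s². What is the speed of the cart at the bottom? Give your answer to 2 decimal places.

10.44 m/s

The weight component along the incline is mg sin 56° = 8.133 N and the normal force is N = mg cos 56° = 5.486 N.
With no friction, a = g sin 56° = 8.1329 m/s².
Starting from rest over a distance of 6.7 m, v² = 2aL = 2 × 8.1329 × 6.7 = 108.9809, so v = 10.4394 m/s.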